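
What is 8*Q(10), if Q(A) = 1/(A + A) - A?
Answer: -398/5 ≈ -79.600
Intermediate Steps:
Q(A) = 1/(2*A) - A
8*Q(10) = 8*((½)/10 - 1*10) = 8*((½)*(⅒) - 10) = 8*(1/20 - 10) = 8*(-199/20) = -398/5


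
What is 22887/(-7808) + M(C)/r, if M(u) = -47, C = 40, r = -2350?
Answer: -568271/195200 ≈ -2.9112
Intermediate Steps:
22887/(-7808) + M(C)/r = 22887/(-7808) - 47/(-2350) = 22887*(-1/7808) - 47*(-1/2350) = -22887/7808 + 1/50 = -568271/195200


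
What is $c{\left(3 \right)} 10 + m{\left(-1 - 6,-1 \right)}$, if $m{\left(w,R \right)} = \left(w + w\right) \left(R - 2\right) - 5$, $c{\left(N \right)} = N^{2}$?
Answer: $127$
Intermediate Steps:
$m{\left(w,R \right)} = -5 + 2 w \left(-2 + R\right)$ ($m{\left(w,R \right)} = 2 w \left(-2 + R\right) - 5 = -5 + 2 w \left(-2 + R\right)$)
$c{\left(3 \right)} 10 + m{\left(-1 - 6,-1 \right)} = 3^{2} \cdot 10 - \left(5 + 6 \left(-1 - 6\right)\right) = 9 \cdot 10 - \left(5 + 6 \left(-1 - 6\right)\right) = 90 - \left(-23 - 14\right) = 90 + \left(-5 + 28 + 14\right) = 90 + 37 = 127$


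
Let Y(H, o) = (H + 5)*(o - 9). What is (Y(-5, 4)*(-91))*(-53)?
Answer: 0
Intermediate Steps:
Y(H, o) = (-9 + o)*(5 + H) (Y(H, o) = (5 + H)*(-9 + o) = (-9 + o)*(5 + H))
(Y(-5, 4)*(-91))*(-53) = ((-45 - 9*(-5) + 5*4 - 5*4)*(-91))*(-53) = ((-45 + 45 + 20 - 20)*(-91))*(-53) = (0*(-91))*(-53) = 0*(-53) = 0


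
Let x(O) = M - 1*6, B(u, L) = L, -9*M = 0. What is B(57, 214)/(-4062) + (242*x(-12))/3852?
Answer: -31122/72439 ≈ -0.42963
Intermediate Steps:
M = 0 (M = -⅑*0 = 0)
x(O) = -6 (x(O) = 0 - 1*6 = 0 - 6 = -6)
B(57, 214)/(-4062) + (242*x(-12))/3852 = 214/(-4062) + (242*(-6))/3852 = 214*(-1/4062) - 1452*1/3852 = -107/2031 - 121/321 = -31122/72439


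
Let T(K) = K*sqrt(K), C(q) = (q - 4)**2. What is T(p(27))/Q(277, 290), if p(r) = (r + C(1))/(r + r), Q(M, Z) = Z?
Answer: sqrt(6)/1305 ≈ 0.0018770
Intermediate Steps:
C(q) = (-4 + q)**2
p(r) = (9 + r)/(2*r) (p(r) = (r + (-4 + 1)**2)/(r + r) = (r + (-3)**2)/((2*r)) = (r + 9)*(1/(2*r)) = (9 + r)*(1/(2*r)) = (9 + r)/(2*r))
T(K) = K**(3/2)
T(p(27))/Q(277, 290) = ((1/2)*(9 + 27)/27)**(3/2)/290 = ((1/2)*(1/27)*36)**(3/2)*(1/290) = (2/3)**(3/2)*(1/290) = (2*sqrt(6)/9)*(1/290) = sqrt(6)/1305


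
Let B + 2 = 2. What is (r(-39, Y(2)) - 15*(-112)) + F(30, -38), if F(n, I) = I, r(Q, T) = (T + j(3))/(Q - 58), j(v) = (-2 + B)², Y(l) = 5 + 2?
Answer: 159263/97 ≈ 1641.9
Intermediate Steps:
B = 0 (B = -2 + 2 = 0)
Y(l) = 7
j(v) = 4 (j(v) = (-2 + 0)² = (-2)² = 4)
r(Q, T) = (4 + T)/(-58 + Q) (r(Q, T) = (T + 4)/(Q - 58) = (4 + T)/(-58 + Q))
(r(-39, Y(2)) - 15*(-112)) + F(30, -38) = ((4 + 7)/(-58 - 39) - 15*(-112)) - 38 = (11/(-97) + 1680) - 38 = (-1/97*11 + 1680) - 38 = (-11/97 + 1680) - 38 = 162949/97 - 38 = 159263/97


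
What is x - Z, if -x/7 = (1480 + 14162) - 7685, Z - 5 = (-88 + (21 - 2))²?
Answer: -60465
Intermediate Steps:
Z = 4766 (Z = 5 + (-88 + (21 - 2))² = 5 + (-88 + 19)² = 5 + (-69)² = 5 + 4761 = 4766)
x = -55699 (x = -7*((1480 + 14162) - 7685) = -7*(15642 - 7685) = -7*7957 = -55699)
x - Z = -55699 - 1*4766 = -55699 - 4766 = -60465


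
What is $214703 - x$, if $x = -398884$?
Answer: $613587$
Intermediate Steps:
$214703 - x = 214703 - -398884 = 214703 + 398884 = 613587$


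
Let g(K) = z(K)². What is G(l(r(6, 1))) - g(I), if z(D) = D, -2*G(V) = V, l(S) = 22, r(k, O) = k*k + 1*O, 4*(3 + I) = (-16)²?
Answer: -3732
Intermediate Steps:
I = 61 (I = -3 + (¼)*(-16)² = -3 + (¼)*256 = -3 + 64 = 61)
r(k, O) = O + k² (r(k, O) = k² + O = O + k²)
G(V) = -V/2
g(K) = K²
G(l(r(6, 1))) - g(I) = -½*22 - 1*61² = -11 - 1*3721 = -11 - 3721 = -3732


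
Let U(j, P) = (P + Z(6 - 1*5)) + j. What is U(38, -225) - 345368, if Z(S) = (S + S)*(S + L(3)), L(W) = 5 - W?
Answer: -345549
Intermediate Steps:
Z(S) = 2*S*(2 + S) (Z(S) = (S + S)*(S + (5 - 1*3)) = (2*S)*(S + (5 - 3)) = (2*S)*(S + 2) = (2*S)*(2 + S) = 2*S*(2 + S))
U(j, P) = 6 + P + j (U(j, P) = (P + 2*(6 - 1*5)*(2 + (6 - 1*5))) + j = (P + 2*(6 - 5)*(2 + (6 - 5))) + j = (P + 2*1*(2 + 1)) + j = (P + 2*1*3) + j = (P + 6) + j = (6 + P) + j = 6 + P + j)
U(38, -225) - 345368 = (6 - 225 + 38) - 345368 = -181 - 345368 = -345549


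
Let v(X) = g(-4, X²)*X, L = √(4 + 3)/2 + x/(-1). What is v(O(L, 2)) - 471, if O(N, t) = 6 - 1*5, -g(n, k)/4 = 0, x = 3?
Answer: -471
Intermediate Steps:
g(n, k) = 0 (g(n, k) = -4*0 = 0)
L = -3 + √7/2 (L = √(4 + 3)/2 + 3/(-1) = √7*(½) + 3*(-1) = √7/2 - 3 = -3 + √7/2 ≈ -1.6771)
O(N, t) = 1 (O(N, t) = 6 - 5 = 1)
v(X) = 0 (v(X) = 0*X = 0)
v(O(L, 2)) - 471 = 0 - 471 = -471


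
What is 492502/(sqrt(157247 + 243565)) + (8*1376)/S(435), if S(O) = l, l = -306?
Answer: -5504/153 + 246251*sqrt(100203)/100203 ≈ 741.95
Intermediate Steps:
S(O) = -306
492502/(sqrt(157247 + 243565)) + (8*1376)/S(435) = 492502/(sqrt(157247 + 243565)) + (8*1376)/(-306) = 492502/(sqrt(400812)) + 11008*(-1/306) = 492502/((2*sqrt(100203))) - 5504/153 = 492502*(sqrt(100203)/200406) - 5504/153 = 246251*sqrt(100203)/100203 - 5504/153 = -5504/153 + 246251*sqrt(100203)/100203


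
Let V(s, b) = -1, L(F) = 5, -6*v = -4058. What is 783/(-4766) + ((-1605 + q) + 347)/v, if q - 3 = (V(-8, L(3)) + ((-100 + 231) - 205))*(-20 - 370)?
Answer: 398683803/9670214 ≈ 41.228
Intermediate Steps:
v = 2029/3 (v = -⅙*(-4058) = 2029/3 ≈ 676.33)
q = 29253 (q = 3 + (-1 + ((-100 + 231) - 205))*(-20 - 370) = 3 + (-1 + (131 - 205))*(-390) = 3 + (-1 - 74)*(-390) = 3 - 75*(-390) = 3 + 29250 = 29253)
783/(-4766) + ((-1605 + q) + 347)/v = 783/(-4766) + ((-1605 + 29253) + 347)/(2029/3) = 783*(-1/4766) + (27648 + 347)*(3/2029) = -783/4766 + 27995*(3/2029) = -783/4766 + 83985/2029 = 398683803/9670214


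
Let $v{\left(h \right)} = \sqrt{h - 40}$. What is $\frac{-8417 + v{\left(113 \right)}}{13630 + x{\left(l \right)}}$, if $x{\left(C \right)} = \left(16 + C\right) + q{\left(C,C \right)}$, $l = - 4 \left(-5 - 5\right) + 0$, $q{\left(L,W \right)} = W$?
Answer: $- \frac{8417}{13726} + \frac{\sqrt{73}}{13726} \approx -0.61259$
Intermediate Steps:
$l = 40$ ($l = - 4 \left(-5 - 5\right) + 0 = \left(-4\right) \left(-10\right) + 0 = 40 + 0 = 40$)
$x{\left(C \right)} = 16 + 2 C$ ($x{\left(C \right)} = \left(16 + C\right) + C = 16 + 2 C$)
$v{\left(h \right)} = \sqrt{-40 + h}$
$\frac{-8417 + v{\left(113 \right)}}{13630 + x{\left(l \right)}} = \frac{-8417 + \sqrt{-40 + 113}}{13630 + \left(16 + 2 \cdot 40\right)} = \frac{-8417 + \sqrt{73}}{13630 + \left(16 + 80\right)} = \frac{-8417 + \sqrt{73}}{13630 + 96} = \frac{-8417 + \sqrt{73}}{13726} = \left(-8417 + \sqrt{73}\right) \frac{1}{13726} = - \frac{8417}{13726} + \frac{\sqrt{73}}{13726}$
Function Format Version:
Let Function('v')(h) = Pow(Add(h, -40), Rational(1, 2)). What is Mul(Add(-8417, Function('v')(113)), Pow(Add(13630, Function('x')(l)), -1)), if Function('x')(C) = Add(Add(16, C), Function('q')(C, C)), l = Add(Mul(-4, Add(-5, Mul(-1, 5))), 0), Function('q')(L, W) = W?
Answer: Add(Rational(-8417, 13726), Mul(Rational(1, 13726), Pow(73, Rational(1, 2)))) ≈ -0.61259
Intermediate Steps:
l = 40 (l = Add(Mul(-4, Add(-5, -5)), 0) = Add(Mul(-4, -10), 0) = Add(40, 0) = 40)
Function('x')(C) = Add(16, Mul(2, C)) (Function('x')(C) = Add(Add(16, C), C) = Add(16, Mul(2, C)))
Function('v')(h) = Pow(Add(-40, h), Rational(1, 2))
Mul(Add(-8417, Function('v')(113)), Pow(Add(13630, Function('x')(l)), -1)) = Mul(Add(-8417, Pow(Add(-40, 113), Rational(1, 2))), Pow(Add(13630, Add(16, Mul(2, 40))), -1)) = Mul(Add(-8417, Pow(73, Rational(1, 2))), Pow(Add(13630, Add(16, 80)), -1)) = Mul(Add(-8417, Pow(73, Rational(1, 2))), Pow(Add(13630, 96), -1)) = Mul(Add(-8417, Pow(73, Rational(1, 2))), Pow(13726, -1)) = Mul(Add(-8417, Pow(73, Rational(1, 2))), Rational(1, 13726)) = Add(Rational(-8417, 13726), Mul(Rational(1, 13726), Pow(73, Rational(1, 2))))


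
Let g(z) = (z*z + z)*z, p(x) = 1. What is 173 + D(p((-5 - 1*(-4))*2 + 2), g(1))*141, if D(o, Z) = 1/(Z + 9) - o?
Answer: 493/11 ≈ 44.818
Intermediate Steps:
g(z) = z*(z + z²) (g(z) = (z² + z)*z = (z + z²)*z = z*(z + z²))
D(o, Z) = 1/(9 + Z) - o
173 + D(p((-5 - 1*(-4))*2 + 2), g(1))*141 = 173 + ((1 - 9*1 - 1*1²*(1 + 1)*1)/(9 + 1²*(1 + 1)))*141 = 173 + ((1 - 9 - 1*1*2*1)/(9 + 1*2))*141 = 173 + ((1 - 9 - 1*2*1)/(9 + 2))*141 = 173 + ((1 - 9 - 2)/11)*141 = 173 + ((1/11)*(-10))*141 = 173 - 10/11*141 = 173 - 1410/11 = 493/11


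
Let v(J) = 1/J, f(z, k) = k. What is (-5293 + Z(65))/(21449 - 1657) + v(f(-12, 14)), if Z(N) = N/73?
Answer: -495465/2528428 ≈ -0.19596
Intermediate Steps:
Z(N) = N/73 (Z(N) = N*(1/73) = N/73)
(-5293 + Z(65))/(21449 - 1657) + v(f(-12, 14)) = (-5293 + (1/73)*65)/(21449 - 1657) + 1/14 = (-5293 + 65/73)/19792 + 1/14 = -386324/73*1/19792 + 1/14 = -96581/361204 + 1/14 = -495465/2528428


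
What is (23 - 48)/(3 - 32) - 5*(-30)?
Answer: 4375/29 ≈ 150.86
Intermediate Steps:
(23 - 48)/(3 - 32) - 5*(-30) = -25/(-29) + 150 = -25*(-1/29) + 150 = 25/29 + 150 = 4375/29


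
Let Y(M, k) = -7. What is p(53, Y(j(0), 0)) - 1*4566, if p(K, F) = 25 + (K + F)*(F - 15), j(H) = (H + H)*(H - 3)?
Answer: -5553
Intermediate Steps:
j(H) = 2*H*(-3 + H) (j(H) = (2*H)*(-3 + H) = 2*H*(-3 + H))
p(K, F) = 25 + (-15 + F)*(F + K) (p(K, F) = 25 + (F + K)*(-15 + F) = 25 + (-15 + F)*(F + K))
p(53, Y(j(0), 0)) - 1*4566 = (25 + (-7)**2 - 15*(-7) - 15*53 - 7*53) - 1*4566 = (25 + 49 + 105 - 795 - 371) - 4566 = -987 - 4566 = -5553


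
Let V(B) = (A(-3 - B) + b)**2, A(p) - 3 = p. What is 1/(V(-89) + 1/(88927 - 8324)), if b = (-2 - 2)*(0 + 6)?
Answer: 80603/340547676 ≈ 0.00023669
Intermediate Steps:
A(p) = 3 + p
b = -24 (b = -4*6 = -24)
V(B) = (-24 - B)**2 (V(B) = ((3 + (-3 - B)) - 24)**2 = (-B - 24)**2 = (-24 - B)**2)
1/(V(-89) + 1/(88927 - 8324)) = 1/((24 - 89)**2 + 1/(88927 - 8324)) = 1/((-65)**2 + 1/80603) = 1/(4225 + 1/80603) = 1/(340547676/80603) = 80603/340547676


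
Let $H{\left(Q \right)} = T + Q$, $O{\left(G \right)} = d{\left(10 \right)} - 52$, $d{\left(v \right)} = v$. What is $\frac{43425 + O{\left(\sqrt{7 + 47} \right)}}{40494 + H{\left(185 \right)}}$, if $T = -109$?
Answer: $\frac{43383}{40570} \approx 1.0693$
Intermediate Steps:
$O{\left(G \right)} = -42$ ($O{\left(G \right)} = 10 - 52 = -42$)
$H{\left(Q \right)} = -109 + Q$
$\frac{43425 + O{\left(\sqrt{7 + 47} \right)}}{40494 + H{\left(185 \right)}} = \frac{43425 - 42}{40494 + \left(-109 + 185\right)} = \frac{43383}{40494 + 76} = \frac{43383}{40570}$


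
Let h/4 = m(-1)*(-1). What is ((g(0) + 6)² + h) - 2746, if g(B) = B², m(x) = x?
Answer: -2706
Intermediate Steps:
h = 4 (h = 4*(-1*(-1)) = 4*1 = 4)
((g(0) + 6)² + h) - 2746 = ((0² + 6)² + 4) - 2746 = ((0 + 6)² + 4) - 2746 = (6² + 4) - 2746 = (36 + 4) - 2746 = 40 - 2746 = -2706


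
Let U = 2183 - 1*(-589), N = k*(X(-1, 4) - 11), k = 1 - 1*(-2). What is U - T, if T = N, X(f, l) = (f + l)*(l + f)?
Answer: 2778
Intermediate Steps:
X(f, l) = (f + l)**2 (X(f, l) = (f + l)*(f + l) = (f + l)**2)
k = 3 (k = 1 + 2 = 3)
N = -6 (N = 3*((-1 + 4)**2 - 11) = 3*(3**2 - 11) = 3*(9 - 11) = 3*(-2) = -6)
U = 2772 (U = 2183 + 589 = 2772)
T = -6
U - T = 2772 - 1*(-6) = 2772 + 6 = 2778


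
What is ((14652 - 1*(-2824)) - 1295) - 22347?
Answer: -6166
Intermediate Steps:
((14652 - 1*(-2824)) - 1295) - 22347 = ((14652 + 2824) - 1295) - 22347 = (17476 - 1295) - 22347 = 16181 - 22347 = -6166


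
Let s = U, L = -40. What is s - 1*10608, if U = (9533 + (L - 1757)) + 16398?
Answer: 13526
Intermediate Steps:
U = 24134 (U = (9533 + (-40 - 1757)) + 16398 = (9533 - 1797) + 16398 = 7736 + 16398 = 24134)
s = 24134
s - 1*10608 = 24134 - 1*10608 = 24134 - 10608 = 13526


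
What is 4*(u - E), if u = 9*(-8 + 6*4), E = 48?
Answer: 384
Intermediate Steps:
u = 144 (u = 9*(-8 + 24) = 9*16 = 144)
4*(u - E) = 4*(144 - 1*48) = 4*(144 - 48) = 4*96 = 384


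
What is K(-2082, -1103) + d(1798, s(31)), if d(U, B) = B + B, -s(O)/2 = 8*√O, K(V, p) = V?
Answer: -2082 - 32*√31 ≈ -2260.2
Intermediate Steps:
s(O) = -16*√O
d(U, B) = 2*B
K(-2082, -1103) + d(1798, s(31)) = -2082 + 2*(-16*√31) = -2082 - 32*√31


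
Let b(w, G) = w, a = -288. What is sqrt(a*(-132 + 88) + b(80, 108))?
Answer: 4*sqrt(797) ≈ 112.92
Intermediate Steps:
sqrt(a*(-132 + 88) + b(80, 108)) = sqrt(-288*(-132 + 88) + 80) = sqrt(-288*(-44) + 80) = sqrt(12672 + 80) = sqrt(12752) = 4*sqrt(797)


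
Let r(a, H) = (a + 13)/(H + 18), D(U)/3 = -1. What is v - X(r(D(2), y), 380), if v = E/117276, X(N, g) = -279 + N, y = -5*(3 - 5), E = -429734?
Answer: 56434675/205233 ≈ 274.98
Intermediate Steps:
D(U) = -3 (D(U) = 3*(-1) = -3)
y = 10 (y = -5*(-2) = 10)
r(a, H) = (13 + a)/(18 + H)
v = -214867/58638 (v = -429734/117276 = -429734*1/117276 = -214867/58638 ≈ -3.6643)
v - X(r(D(2), y), 380) = -214867/58638 - (-279 + (13 - 3)/(18 + 10)) = -214867/58638 - (-279 + 10/28) = -214867/58638 - (-279 + (1/28)*10) = -214867/58638 - (-279 + 5/14) = -214867/58638 - 1*(-3901/14) = -214867/58638 + 3901/14 = 56434675/205233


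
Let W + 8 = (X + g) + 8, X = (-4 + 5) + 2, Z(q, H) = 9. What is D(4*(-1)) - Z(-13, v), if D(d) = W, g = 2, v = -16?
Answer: -4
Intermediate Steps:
X = 3 (X = 1 + 2 = 3)
W = 5 (W = -8 + ((3 + 2) + 8) = -8 + (5 + 8) = -8 + 13 = 5)
D(d) = 5
D(4*(-1)) - Z(-13, v) = 5 - 1*9 = 5 - 9 = -4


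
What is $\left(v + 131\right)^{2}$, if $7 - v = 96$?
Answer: $1764$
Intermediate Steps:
$v = -89$ ($v = 7 - 96 = -89$)
$\left(v + 131\right)^{2} = \left(-89 + 131\right)^{2} = 42^{2} = 1764$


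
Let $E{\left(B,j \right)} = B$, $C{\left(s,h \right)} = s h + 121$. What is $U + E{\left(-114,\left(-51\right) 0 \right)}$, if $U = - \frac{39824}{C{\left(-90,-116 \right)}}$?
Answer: $- \frac{1243778}{10561} \approx -117.77$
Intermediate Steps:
$C{\left(s,h \right)} = 121 + h s$ ($C{\left(s,h \right)} = h s + 121 = 121 + h s$)
$U = - \frac{39824}{10561}$ ($U = - \frac{39824}{121 - -10440} = - \frac{39824}{121 + 10440} = - \frac{39824}{10561} \approx -3.7709$)
$U + E{\left(-114,\left(-51\right) 0 \right)} = - \frac{39824}{10561} - 114 = - \frac{1243778}{10561}$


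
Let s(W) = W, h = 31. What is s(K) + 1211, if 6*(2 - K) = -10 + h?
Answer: 2419/2 ≈ 1209.5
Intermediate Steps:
K = -3/2 (K = 2 - (-10 + 31)/6 = 2 - ⅙*21 = 2 - 7/2 = -3/2 ≈ -1.5000)
s(K) + 1211 = -3/2 + 1211 = 2419/2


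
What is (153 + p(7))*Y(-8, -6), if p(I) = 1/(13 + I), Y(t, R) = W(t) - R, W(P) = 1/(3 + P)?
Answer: 88769/100 ≈ 887.69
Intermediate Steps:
Y(t, R) = 1/(3 + t) - R
(153 + p(7))*Y(-8, -6) = (153 + 1/(13 + 7))*((1 - 1*(-6)*(3 - 8))/(3 - 8)) = (153 + 1/20)*((1 - 1*(-6)*(-5))/(-5)) = (153 + 1/20)*(-(1 - 30)/5) = 3061*(-1/5*(-29))/20 = (3061/20)*(29/5) = 88769/100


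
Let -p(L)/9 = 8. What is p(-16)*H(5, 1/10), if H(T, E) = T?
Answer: -360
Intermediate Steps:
p(L) = -72 (p(L) = -9*8 = -72)
p(-16)*H(5, 1/10) = -72*5 = -360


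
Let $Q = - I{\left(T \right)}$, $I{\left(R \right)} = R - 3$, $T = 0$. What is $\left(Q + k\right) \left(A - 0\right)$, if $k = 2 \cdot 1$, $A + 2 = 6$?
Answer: $20$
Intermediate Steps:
$A = 4$ ($A = -2 + 6 = 4$)
$I{\left(R \right)} = -3 + R$ ($I{\left(R \right)} = R - 3 = -3 + R$)
$k = 2$
$Q = 3$ ($Q = - (-3 + 0) = \left(-1\right) \left(-3\right) = 3$)
$\left(Q + k\right) \left(A - 0\right) = \left(3 + 2\right) \left(4 - 0\right) = 5 \left(4 + 0\right) = 5 \cdot 4 = 20$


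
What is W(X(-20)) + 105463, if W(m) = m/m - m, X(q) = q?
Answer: 105484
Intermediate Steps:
W(m) = 1 - m
W(X(-20)) + 105463 = (1 - 1*(-20)) + 105463 = (1 + 20) + 105463 = 21 + 105463 = 105484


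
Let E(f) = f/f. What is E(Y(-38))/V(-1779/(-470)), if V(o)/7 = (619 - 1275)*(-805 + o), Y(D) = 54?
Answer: 235/864607016 ≈ 2.7180e-7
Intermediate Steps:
V(o) = 3696560 - 4592*o (V(o) = 7*((619 - 1275)*(-805 + o)) = 7*(-656*(-805 + o)) = 7*(528080 - 656*o) = 3696560 - 4592*o)
E(f) = 1
E(Y(-38))/V(-1779/(-470)) = 1/(3696560 - (-8169168)/(-470)) = 1/(3696560 - (-8169168)*(-1)/470) = 1/(3696560 - 4592*1779/470) = 1/(3696560 - 4084584/235) = 1/(864607016/235) = 1*(235/864607016) = 235/864607016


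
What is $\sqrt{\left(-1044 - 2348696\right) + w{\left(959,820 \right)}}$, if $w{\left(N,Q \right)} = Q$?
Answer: $2 i \sqrt{587230} \approx 1532.6 i$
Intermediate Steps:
$\sqrt{\left(-1044 - 2348696\right) + w{\left(959,820 \right)}} = \sqrt{\left(-1044 - 2348696\right) + 820} = \sqrt{-2349740 + 820} = \sqrt{-2348920} = 2 i \sqrt{587230}$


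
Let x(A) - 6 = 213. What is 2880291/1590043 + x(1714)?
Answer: 351099708/1590043 ≈ 220.81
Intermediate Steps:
x(A) = 219 (x(A) = 6 + 213 = 219)
2880291/1590043 + x(1714) = 2880291/1590043 + 219 = 351099708/1590043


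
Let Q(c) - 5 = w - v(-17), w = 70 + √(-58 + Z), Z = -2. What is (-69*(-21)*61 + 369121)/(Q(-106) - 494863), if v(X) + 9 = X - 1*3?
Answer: -226357190090/244786468141 - 915020*I*√15/244786468141 ≈ -0.92471 - 1.4477e-5*I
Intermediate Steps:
v(X) = -12 + X (v(X) = -9 + (X - 1*3) = -9 + (X - 3) = -9 + (-3 + X) = -12 + X)
w = 70 + 2*I*√15 (w = 70 + √(-58 - 2) = 70 + √(-60) = 70 + 2*I*√15 ≈ 70.0 + 7.746*I)
Q(c) = 104 + 2*I*√15 (Q(c) = 5 + ((70 + 2*I*√15) - (-12 - 17)) = 5 + ((70 + 2*I*√15) - 1*(-29)) = 5 + ((70 + 2*I*√15) + 29) = 5 + (99 + 2*I*√15) = 104 + 2*I*√15)
(-69*(-21)*61 + 369121)/(Q(-106) - 494863) = (-69*(-21)*61 + 369121)/((104 + 2*I*√15) - 494863) = (1449*61 + 369121)/(-494759 + 2*I*√15) = (88389 + 369121)/(-494759 + 2*I*√15) = 457510/(-494759 + 2*I*√15)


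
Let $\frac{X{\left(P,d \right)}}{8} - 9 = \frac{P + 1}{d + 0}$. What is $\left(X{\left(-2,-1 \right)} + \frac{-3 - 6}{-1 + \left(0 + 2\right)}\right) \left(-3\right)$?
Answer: $-213$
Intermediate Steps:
$X{\left(P,d \right)} = 72 + \frac{8 \left(1 + P\right)}{d}$ ($X{\left(P,d \right)} = 72 + 8 \frac{P + 1}{d + 0} = 72 + 8 \frac{1 + P}{d} = 72 + \frac{8 \left(1 + P\right)}{d}$)
$\left(X{\left(-2,-1 \right)} + \frac{-3 - 6}{-1 + \left(0 + 2\right)}\right) \left(-3\right) = \left(\frac{8 \left(1 - 2 + 9 \left(-1\right)\right)}{-1} + \frac{-3 - 6}{-1 + \left(0 + 2\right)}\right) \left(-3\right) = \left(8 \left(-1\right) \left(1 - 2 - 9\right) - \frac{9}{-1 + 2}\right) \left(-3\right) = \left(8 \left(-1\right) \left(-10\right) - \frac{9}{1}\right) \left(-3\right) = \left(80 - 9\right) \left(-3\right) = 71 \left(-3\right) = -213$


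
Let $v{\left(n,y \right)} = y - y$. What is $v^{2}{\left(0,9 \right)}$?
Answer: $0$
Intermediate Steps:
$v{\left(n,y \right)} = 0$
$v^{2}{\left(0,9 \right)} = 0^{2} = 0$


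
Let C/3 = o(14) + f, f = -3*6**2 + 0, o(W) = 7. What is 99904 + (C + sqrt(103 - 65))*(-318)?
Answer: 196258 - 318*sqrt(38) ≈ 1.9430e+5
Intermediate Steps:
f = -108 (f = -3*36 + 0 = -108 + 0 = -108)
C = -303 (C = 3*(7 - 108) = 3*(-101) = -303)
99904 + (C + sqrt(103 - 65))*(-318) = 99904 + (-303 + sqrt(103 - 65))*(-318) = 99904 + (-303 + sqrt(38))*(-318) = 99904 + (96354 - 318*sqrt(38)) = 196258 - 318*sqrt(38)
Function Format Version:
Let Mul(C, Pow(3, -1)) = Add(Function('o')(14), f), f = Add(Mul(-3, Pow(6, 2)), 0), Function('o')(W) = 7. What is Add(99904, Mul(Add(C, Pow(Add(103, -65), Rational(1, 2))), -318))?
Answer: Add(196258, Mul(-318, Pow(38, Rational(1, 2)))) ≈ 1.9430e+5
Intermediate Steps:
f = -108 (f = Add(Mul(-3, 36), 0) = Add(-108, 0) = -108)
C = -303 (C = Mul(3, Add(7, -108)) = Mul(3, -101) = -303)
Add(99904, Mul(Add(C, Pow(Add(103, -65), Rational(1, 2))), -318)) = Add(99904, Mul(Add(-303, Pow(Add(103, -65), Rational(1, 2))), -318)) = Add(99904, Mul(Add(-303, Pow(38, Rational(1, 2))), -318)) = Add(99904, Add(96354, Mul(-318, Pow(38, Rational(1, 2))))) = Add(196258, Mul(-318, Pow(38, Rational(1, 2))))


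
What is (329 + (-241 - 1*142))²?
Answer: 2916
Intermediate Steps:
(329 + (-241 - 1*142))² = (329 + (-241 - 142))² = (329 - 383)² = (-54)² = 2916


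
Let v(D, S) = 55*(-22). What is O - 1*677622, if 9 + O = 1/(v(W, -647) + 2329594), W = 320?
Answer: -1577785178303/2328384 ≈ -6.7763e+5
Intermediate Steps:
v(D, S) = -1210
O = -20955455/2328384 (O = -9 + 1/(-1210 + 2329594) = -9 + 1/2328384 = -20955455/2328384 ≈ -9.0000)
O - 1*677622 = -20955455/2328384 - 1*677622 = -20955455/2328384 - 677622 = -1577785178303/2328384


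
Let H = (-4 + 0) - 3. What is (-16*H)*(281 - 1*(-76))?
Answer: 39984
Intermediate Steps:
H = -7 (H = -4 - 3 = -7)
(-16*H)*(281 - 1*(-76)) = (-16*(-7))*(281 - 1*(-76)) = 112*(281 + 76) = 112*357 = 39984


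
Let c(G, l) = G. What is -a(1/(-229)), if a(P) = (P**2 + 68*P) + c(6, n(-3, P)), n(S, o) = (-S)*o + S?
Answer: -299075/52441 ≈ -5.7031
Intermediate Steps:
n(S, o) = S - S*o (n(S, o) = -S*o + S = S - S*o)
a(P) = 6 + P**2 + 68*P (a(P) = (P**2 + 68*P) + 6 = 6 + P**2 + 68*P)
-a(1/(-229)) = -(6 + (1/(-229))**2 + 68/(-229)) = -(6 + (-1/229)**2 + 68*(-1/229)) = -(6 + 1/52441 - 68/229) = -1*299075/52441 = -299075/52441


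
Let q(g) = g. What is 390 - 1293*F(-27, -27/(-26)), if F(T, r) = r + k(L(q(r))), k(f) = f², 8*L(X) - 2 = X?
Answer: -49288557/43264 ≈ -1139.3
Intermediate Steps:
L(X) = ¼ + X/8
F(T, r) = r + (¼ + r/8)²
390 - 1293*F(-27, -27/(-26)) = 390 - 1293*(-27/(-26) + (2 - 27/(-26))²/64) = 390 - 1293*(-27*(-1/26) + (2 - 27*(-1/26))²/64) = 390 - 1293*(27/26 + (2 + 27/26)²/64) = 390 - 1293*(27/26 + (79/26)²/64) = 390 - 1293*(27/26 + (1/64)*(6241/676)) = 390 - 1293*(27/26 + 6241/43264) = 390 - 1293*51169/43264 = 390 - 66161517/43264 = -49288557/43264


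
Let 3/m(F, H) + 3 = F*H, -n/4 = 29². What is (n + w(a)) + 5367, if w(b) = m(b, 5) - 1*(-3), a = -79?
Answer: 798385/398 ≈ 2006.0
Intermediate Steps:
n = -3364 (n = -4*29² = -4*841 = -3364)
m(F, H) = 3/(-3 + F*H)
w(b) = 3 + 3/(-3 + 5*b) (w(b) = 3/(-3 + b*5) - 1*(-3) = 3/(-3 + 5*b) + 3 = 3 + 3/(-3 + 5*b))
(n + w(a)) + 5367 = (-3364 + 3*(-2 + 5*(-79))/(-3 + 5*(-79))) + 5367 = (-3364 + 3*(-2 - 395)/(-3 - 395)) + 5367 = (-3364 + 3*(-397)/(-398)) + 5367 = (-3364 + 3*(-1/398)*(-397)) + 5367 = (-3364 + 1191/398) + 5367 = -1337681/398 + 5367 = 798385/398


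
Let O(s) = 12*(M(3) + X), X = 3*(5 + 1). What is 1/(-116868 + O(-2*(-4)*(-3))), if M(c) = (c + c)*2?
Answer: -1/116508 ≈ -8.5831e-6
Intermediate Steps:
X = 18 (X = 3*6 = 18)
M(c) = 4*c (M(c) = (2*c)*2 = 4*c)
O(s) = 360 (O(s) = 12*(4*3 + 18) = 12*(12 + 18) = 12*30 = 360)
1/(-116868 + O(-2*(-4)*(-3))) = 1/(-116868 + 360) = 1/(-116508) = -1/116508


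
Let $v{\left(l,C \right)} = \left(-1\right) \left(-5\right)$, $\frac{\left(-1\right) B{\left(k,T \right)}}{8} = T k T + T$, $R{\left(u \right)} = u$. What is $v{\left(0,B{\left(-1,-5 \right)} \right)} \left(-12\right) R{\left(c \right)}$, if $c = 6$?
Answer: $-360$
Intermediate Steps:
$B{\left(k,T \right)} = - 8 T - 8 k T^{2}$ ($B{\left(k,T \right)} = - 8 \left(T k T + T\right) = - 8 \left(k T^{2} + T\right) = - 8 \left(T + k T^{2}\right) = - 8 T - 8 k T^{2}$)
$v{\left(l,C \right)} = 5$
$v{\left(0,B{\left(-1,-5 \right)} \right)} \left(-12\right) R{\left(c \right)} = 5 \left(-12\right) 6 = \left(-60\right) 6 = -360$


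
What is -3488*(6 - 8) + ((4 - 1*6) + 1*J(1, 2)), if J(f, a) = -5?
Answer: 6969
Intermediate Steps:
-3488*(6 - 8) + ((4 - 1*6) + 1*J(1, 2)) = -3488*(6 - 8) + ((4 - 1*6) + 1*(-5)) = -3488*(-2) + ((4 - 6) - 5) = -436*(-16) + (-2 - 5) = 6976 - 7 = 6969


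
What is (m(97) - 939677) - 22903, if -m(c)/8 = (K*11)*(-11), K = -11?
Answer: -973228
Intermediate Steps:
m(c) = -10648 (m(c) = -8*(-11*11)*(-11) = -(-968)*(-11) = -8*1331 = -10648)
(m(97) - 939677) - 22903 = (-10648 - 939677) - 22903 = -950325 - 22903 = -973228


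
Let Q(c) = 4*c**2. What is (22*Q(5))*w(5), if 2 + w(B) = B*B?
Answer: 50600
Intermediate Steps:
w(B) = -2 + B**2 (w(B) = -2 + B*B = -2 + B**2)
(22*Q(5))*w(5) = (22*(4*5**2))*(-2 + 5**2) = (22*(4*25))*(-2 + 25) = (22*100)*23 = 2200*23 = 50600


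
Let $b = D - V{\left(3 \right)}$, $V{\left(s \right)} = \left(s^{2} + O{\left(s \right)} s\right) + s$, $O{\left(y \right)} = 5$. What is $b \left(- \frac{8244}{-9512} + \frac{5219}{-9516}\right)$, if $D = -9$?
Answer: $- \frac{10802541}{942877} \approx -11.457$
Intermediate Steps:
$V{\left(s \right)} = s^{2} + 6 s$ ($V{\left(s \right)} = \left(s^{2} + 5 s\right) + s = s^{2} + 6 s$)
$b = -36$ ($b = -9 - 3 \left(6 + 3\right) = -9 - 3 \cdot 9 = -9 - 27 = -36$)
$b \left(- \frac{8244}{-9512} + \frac{5219}{-9516}\right) = - 36 \left(- \frac{8244}{-9512} + \frac{5219}{-9516}\right) = - 36 \left(\left(-8244\right) \left(- \frac{1}{9512}\right) + 5219 \left(- \frac{1}{9516}\right)\right) = - 36 \left(\frac{2061}{2378} - \frac{5219}{9516}\right) = \left(-36\right) \frac{3600847}{11314524} = - \frac{10802541}{942877}$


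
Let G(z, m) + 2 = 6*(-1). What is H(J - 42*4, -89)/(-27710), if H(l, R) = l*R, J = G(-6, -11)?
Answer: -7832/13855 ≈ -0.56528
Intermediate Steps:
G(z, m) = -8 (G(z, m) = -2 + 6*(-1) = -2 - 6 = -8)
J = -8
H(l, R) = R*l
H(J - 42*4, -89)/(-27710) = -89*(-8 - 42*4)/(-27710) = -89*(-8 - 1*168)*(-1/27710) = -89*(-8 - 168)*(-1/27710) = -89*(-176)*(-1/27710) = 15664*(-1/27710) = -7832/13855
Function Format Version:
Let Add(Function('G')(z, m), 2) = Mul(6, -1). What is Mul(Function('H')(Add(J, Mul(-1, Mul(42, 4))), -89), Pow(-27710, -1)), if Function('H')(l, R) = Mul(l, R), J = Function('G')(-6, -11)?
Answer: Rational(-7832, 13855) ≈ -0.56528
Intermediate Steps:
Function('G')(z, m) = -8 (Function('G')(z, m) = Add(-2, Mul(6, -1)) = Add(-2, -6) = -8)
J = -8
Function('H')(l, R) = Mul(R, l)
Mul(Function('H')(Add(J, Mul(-1, Mul(42, 4))), -89), Pow(-27710, -1)) = Mul(Mul(-89, Add(-8, Mul(-1, Mul(42, 4)))), Pow(-27710, -1)) = Mul(Mul(-89, Add(-8, Mul(-1, 168))), Rational(-1, 27710)) = Mul(Mul(-89, Add(-8, -168)), Rational(-1, 27710)) = Mul(Mul(-89, -176), Rational(-1, 27710)) = Mul(15664, Rational(-1, 27710)) = Rational(-7832, 13855)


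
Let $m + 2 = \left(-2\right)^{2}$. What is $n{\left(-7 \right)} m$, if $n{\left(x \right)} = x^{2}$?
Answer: $98$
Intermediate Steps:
$m = 2$ ($m = -2 + \left(-2\right)^{2} = -2 + 4 = 2$)
$n{\left(-7 \right)} m = \left(-7\right)^{2} \cdot 2 = 49 \cdot 2 = 98$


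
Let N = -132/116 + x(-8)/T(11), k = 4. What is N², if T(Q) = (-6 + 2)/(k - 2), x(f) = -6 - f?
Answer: 3844/841 ≈ 4.5707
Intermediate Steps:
T(Q) = -2 (T(Q) = (-6 + 2)/(4 - 2) = -4/2 = -4*½ = -2)
N = -62/29 (N = -132/116 + (-6 - 1*(-8))/(-2) = -132*1/116 + (-6 + 8)*(-½) = -33/29 + 2*(-½) = -33/29 - 1 = -62/29 ≈ -2.1379)
N² = (-62/29)² = 3844/841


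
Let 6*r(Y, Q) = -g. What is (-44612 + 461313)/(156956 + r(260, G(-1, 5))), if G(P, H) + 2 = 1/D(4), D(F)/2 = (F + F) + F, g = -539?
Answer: 2500206/942275 ≈ 2.6534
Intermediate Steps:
D(F) = 6*F (D(F) = 2*((F + F) + F) = 2*(2*F + F) = 2*(3*F) = 6*F)
G(P, H) = -47/24 (G(P, H) = -2 + 1/(6*4) = -2 + 1/24 = -47/24)
r(Y, Q) = 539/6 (r(Y, Q) = (-1*(-539))/6 = (⅙)*539 = 539/6)
(-44612 + 461313)/(156956 + r(260, G(-1, 5))) = (-44612 + 461313)/(156956 + 539/6) = 416701/(942275/6) = 416701*(6/942275) = 2500206/942275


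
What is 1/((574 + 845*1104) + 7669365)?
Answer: 1/8602819 ≈ 1.1624e-7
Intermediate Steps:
1/((574 + 845*1104) + 7669365) = 1/((574 + 932880) + 7669365) = 1/(933454 + 7669365) = 1/8602819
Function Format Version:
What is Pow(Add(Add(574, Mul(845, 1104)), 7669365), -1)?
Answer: Rational(1, 8602819) ≈ 1.1624e-7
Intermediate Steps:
Pow(Add(Add(574, Mul(845, 1104)), 7669365), -1) = Pow(Add(Add(574, 932880), 7669365), -1) = Pow(Add(933454, 7669365), -1) = Pow(8602819, -1) = Rational(1, 8602819)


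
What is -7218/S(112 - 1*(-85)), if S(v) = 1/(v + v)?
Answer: -2843892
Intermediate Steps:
S(v) = 1/(2*v)
-7218/S(112 - 1*(-85)) = -7218/(1/(2*(112 - 1*(-85)))) = -7218/(1/(2*(112 + 85))) = -7218/((½)/197) = -7218/((½)*(1/197)) = -7218/1/394 = -7218*394 = -2843892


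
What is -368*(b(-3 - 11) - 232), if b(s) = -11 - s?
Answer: 84272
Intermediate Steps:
-368*(b(-3 - 11) - 232) = -368*((-11 - (-3 - 11)) - 232) = -368*((-11 - 1*(-14)) - 232) = -368*((-11 + 14) - 232) = -368*(3 - 232) = -368*(-229) = 84272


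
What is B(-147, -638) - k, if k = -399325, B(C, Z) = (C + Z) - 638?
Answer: 397902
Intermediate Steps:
B(C, Z) = -638 + C + Z
B(-147, -638) - k = (-638 - 147 - 638) - 1*(-399325) = -1423 + 399325 = 397902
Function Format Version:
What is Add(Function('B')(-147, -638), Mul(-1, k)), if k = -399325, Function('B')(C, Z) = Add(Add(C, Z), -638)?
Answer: 397902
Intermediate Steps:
Function('B')(C, Z) = Add(-638, C, Z)
Add(Function('B')(-147, -638), Mul(-1, k)) = Add(Add(-638, -147, -638), Mul(-1, -399325)) = Add(-1423, 399325) = 397902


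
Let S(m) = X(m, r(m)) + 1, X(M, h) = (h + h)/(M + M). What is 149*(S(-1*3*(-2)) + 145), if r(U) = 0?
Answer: 21754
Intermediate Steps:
X(M, h) = h/M (X(M, h) = (2*h)/((2*M)) = (2*h)*(1/(2*M)) = h/M)
S(m) = 1 (S(m) = 0/m + 1 = 0 + 1 = 1)
149*(S(-1*3*(-2)) + 145) = 149*(1 + 145) = 149*146 = 21754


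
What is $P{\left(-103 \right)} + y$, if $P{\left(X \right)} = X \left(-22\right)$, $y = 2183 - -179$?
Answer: $4628$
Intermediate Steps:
$y = 2362$ ($y = 2183 + 179 = 2362$)
$P{\left(X \right)} = - 22 X$
$P{\left(-103 \right)} + y = \left(-22\right) \left(-103\right) + 2362 = 2266 + 2362 = 4628$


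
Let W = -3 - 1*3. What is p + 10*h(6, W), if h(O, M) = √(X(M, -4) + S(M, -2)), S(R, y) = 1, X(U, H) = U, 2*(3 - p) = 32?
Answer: -13 + 10*I*√5 ≈ -13.0 + 22.361*I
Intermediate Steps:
p = -13 (p = 3 - ½*32 = 3 - 16 = -13)
W = -6 (W = -3 - 3 = -6)
h(O, M) = √(1 + M) (h(O, M) = √(M + 1) = √(1 + M))
p + 10*h(6, W) = -13 + 10*√(1 - 6) = -13 + 10*√(-5) = -13 + 10*(I*√5) = -13 + 10*I*√5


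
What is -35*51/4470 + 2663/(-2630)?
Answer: -276636/195935 ≈ -1.4119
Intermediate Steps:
-35*51/4470 + 2663/(-2630) = -1785*1/4470 + 2663*(-1/2630) = -119/298 - 2663/2630 = -276636/195935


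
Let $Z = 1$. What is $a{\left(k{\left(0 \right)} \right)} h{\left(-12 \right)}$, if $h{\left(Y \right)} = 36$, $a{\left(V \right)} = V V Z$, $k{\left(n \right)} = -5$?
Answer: $900$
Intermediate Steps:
$a{\left(V \right)} = V^{2}$ ($a{\left(V \right)} = V V 1 = V^{2} \cdot 1 = V^{2}$)
$a{\left(k{\left(0 \right)} \right)} h{\left(-12 \right)} = \left(-5\right)^{2} \cdot 36 = 25 \cdot 36 = 900$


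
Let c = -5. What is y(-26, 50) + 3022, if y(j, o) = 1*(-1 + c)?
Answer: 3016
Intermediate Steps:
y(j, o) = -6 (y(j, o) = 1*(-1 - 5) = 1*(-6) = -6)
y(-26, 50) + 3022 = -6 + 3022 = 3016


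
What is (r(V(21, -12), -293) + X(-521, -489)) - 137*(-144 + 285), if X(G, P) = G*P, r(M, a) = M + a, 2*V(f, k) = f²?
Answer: 470759/2 ≈ 2.3538e+5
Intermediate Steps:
V(f, k) = f²/2
(r(V(21, -12), -293) + X(-521, -489)) - 137*(-144 + 285) = (((½)*21² - 293) - 521*(-489)) - 137*(-144 + 285) = (((½)*441 - 293) + 254769) - 137*141 = ((441/2 - 293) + 254769) - 19317 = (-145/2 + 254769) - 19317 = 509393/2 - 19317 = 470759/2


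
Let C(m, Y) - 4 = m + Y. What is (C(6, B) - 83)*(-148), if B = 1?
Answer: 10656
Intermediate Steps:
C(m, Y) = 4 + Y + m (C(m, Y) = 4 + (m + Y) = 4 + (Y + m) = 4 + Y + m)
(C(6, B) - 83)*(-148) = ((4 + 1 + 6) - 83)*(-148) = (11 - 83)*(-148) = -72*(-148) = 10656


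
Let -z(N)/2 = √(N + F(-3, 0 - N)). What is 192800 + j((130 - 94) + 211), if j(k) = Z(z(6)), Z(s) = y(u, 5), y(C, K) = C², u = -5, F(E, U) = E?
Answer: 192825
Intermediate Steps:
z(N) = -2*√(-3 + N) (z(N) = -2*√(N - 3) = -2*√(-3 + N))
Z(s) = 25 (Z(s) = (-5)² = 25)
j(k) = 25
192800 + j((130 - 94) + 211) = 192800 + 25 = 192825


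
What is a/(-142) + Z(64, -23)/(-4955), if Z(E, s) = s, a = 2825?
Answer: -13994609/703610 ≈ -19.890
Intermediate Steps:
a/(-142) + Z(64, -23)/(-4955) = 2825/(-142) - 23/(-4955) = 2825*(-1/142) - 23*(-1/4955) = -2825/142 + 23/4955 = -13994609/703610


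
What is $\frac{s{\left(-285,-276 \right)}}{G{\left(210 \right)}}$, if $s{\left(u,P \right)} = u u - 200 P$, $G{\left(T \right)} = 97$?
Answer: $\frac{136425}{97} \approx 1406.4$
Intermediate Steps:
$s{\left(u,P \right)} = u^{2} - 200 P$
$\frac{s{\left(-285,-276 \right)}}{G{\left(210 \right)}} = \frac{\left(-285\right)^{2} - -55200}{97} = \left(81225 + 55200\right) \frac{1}{97} = 136425 \cdot \frac{1}{97} = \frac{136425}{97}$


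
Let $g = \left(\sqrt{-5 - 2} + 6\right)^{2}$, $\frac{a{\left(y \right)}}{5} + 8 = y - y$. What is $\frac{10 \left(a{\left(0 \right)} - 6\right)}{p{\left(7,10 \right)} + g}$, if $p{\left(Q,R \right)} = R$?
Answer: $\frac{460 i}{3 \left(- 13 i + 4 \sqrt{7}\right)} \approx -7.0937 + 5.7748 i$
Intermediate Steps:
$a{\left(y \right)} = -40$ ($a{\left(y \right)} = -40 + 5 \left(y - y\right) = -40 + 5 \cdot 0 = -40 + 0 = -40$)
$g = \left(6 + i \sqrt{7}\right)^{2}$ ($g = \left(\sqrt{-7} + 6\right)^{2} = \left(i \sqrt{7} + 6\right)^{2} = \left(6 + i \sqrt{7}\right)^{2} \approx 29.0 + 31.749 i$)
$\frac{10 \left(a{\left(0 \right)} - 6\right)}{p{\left(7,10 \right)} + g} = \frac{10 \left(-40 - 6\right)}{10 + \left(6 + i \sqrt{7}\right)^{2}} = \frac{10 \left(-46\right)}{10 + \left(6 + i \sqrt{7}\right)^{2}} = - \frac{460}{10 + \left(6 + i \sqrt{7}\right)^{2}}$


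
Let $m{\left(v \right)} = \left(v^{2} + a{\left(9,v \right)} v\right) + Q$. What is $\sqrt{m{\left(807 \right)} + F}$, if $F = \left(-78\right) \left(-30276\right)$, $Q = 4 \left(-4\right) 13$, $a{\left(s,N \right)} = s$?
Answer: $2 \sqrt{754958} \approx 1737.8$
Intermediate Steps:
$Q = -208$ ($Q = \left(-16\right) 13 = -208$)
$m{\left(v \right)} = -208 + v^{2} + 9 v$ ($m{\left(v \right)} = \left(v^{2} + 9 v\right) - 208 = -208 + v^{2} + 9 v$)
$F = 2361528$
$\sqrt{m{\left(807 \right)} + F} = \sqrt{\left(-208 + 807^{2} + 9 \cdot 807\right) + 2361528} = \sqrt{\left(-208 + 651249 + 7263\right) + 2361528} = \sqrt{658304 + 2361528} = \sqrt{3019832} = 2 \sqrt{754958}$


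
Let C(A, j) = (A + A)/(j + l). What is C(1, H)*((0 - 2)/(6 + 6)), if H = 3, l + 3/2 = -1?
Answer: -2/3 ≈ -0.66667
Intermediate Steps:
l = -5/2 (l = -3/2 - 1 = -5/2 ≈ -2.5000)
C(A, j) = 2*A/(-5/2 + j) (C(A, j) = (A + A)/(j - 5/2) = (2*A)/(-5/2 + j) = 2*A/(-5/2 + j))
C(1, H)*((0 - 2)/(6 + 6)) = (4*1/(-5 + 2*3))*((0 - 2)/(6 + 6)) = (4*1/(-5 + 6))*(-2/12) = (4*1/1)*(-2*1/12) = (4*1*1)*(-1/6) = 4*(-1/6) = -2/3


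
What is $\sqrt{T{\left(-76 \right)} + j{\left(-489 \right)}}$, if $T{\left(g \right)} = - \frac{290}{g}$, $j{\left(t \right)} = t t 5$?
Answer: $\frac{\sqrt{1726459130}}{38} \approx 1093.4$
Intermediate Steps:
$j{\left(t \right)} = 5 t^{2}$ ($j{\left(t \right)} = t^{2} \cdot 5 = 5 t^{2}$)
$\sqrt{T{\left(-76 \right)} + j{\left(-489 \right)}} = \sqrt{- \frac{290}{-76} + 5 \left(-489\right)^{2}} = \sqrt{\left(-290\right) \left(- \frac{1}{76}\right) + 5 \cdot 239121} = \sqrt{\frac{145}{38} + 1195605} = \sqrt{\frac{45433135}{38}} = \frac{\sqrt{1726459130}}{38}$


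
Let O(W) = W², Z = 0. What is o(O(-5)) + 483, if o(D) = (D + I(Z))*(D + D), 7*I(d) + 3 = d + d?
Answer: 11981/7 ≈ 1711.6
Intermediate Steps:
I(d) = -3/7 + 2*d/7 (I(d) = -3/7 + (d + d)/7 = -3/7 + (2*d)/7 = -3/7 + 2*d/7)
o(D) = 2*D*(-3/7 + D) (o(D) = (D + (-3/7 + (2/7)*0))*(D + D) = (D + (-3/7 + 0))*(2*D) = (D - 3/7)*(2*D) = (-3/7 + D)*(2*D) = 2*D*(-3/7 + D))
o(O(-5)) + 483 = (2/7)*(-5)²*(-3 + 7*(-5)²) + 483 = (2/7)*25*(-3 + 7*25) + 483 = (2/7)*25*(-3 + 175) + 483 = (2/7)*25*172 + 483 = 8600/7 + 483 = 11981/7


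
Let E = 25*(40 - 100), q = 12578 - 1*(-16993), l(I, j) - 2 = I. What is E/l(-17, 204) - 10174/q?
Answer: 2946926/29571 ≈ 99.656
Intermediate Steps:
l(I, j) = 2 + I
q = 29571 (q = 12578 + 16993 = 29571)
E = -1500 (E = 25*(-60) = -1500)
E/l(-17, 204) - 10174/q = -1500/(2 - 17) - 10174/29571 = -1500/(-15) - 10174*1/29571 = -1500*(-1/15) - 10174/29571 = 100 - 10174/29571 = 2946926/29571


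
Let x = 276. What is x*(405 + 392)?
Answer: 219972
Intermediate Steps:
x*(405 + 392) = 276*(405 + 392) = 276*797 = 219972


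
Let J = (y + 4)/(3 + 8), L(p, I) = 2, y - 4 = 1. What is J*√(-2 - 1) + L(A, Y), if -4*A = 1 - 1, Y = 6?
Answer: 2 + 9*I*√3/11 ≈ 2.0 + 1.4171*I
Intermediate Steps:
y = 5 (y = 4 + 1 = 5)
A = 0 (A = -(1 - 1)/4 = -¼*0 = 0)
J = 9/11 (J = (5 + 4)/(3 + 8) = 9/11 ≈ 0.81818)
J*√(-2 - 1) + L(A, Y) = 9*√(-2 - 1)/11 + 2 = 9*√(-3)/11 + 2 = 9*(I*√3)/11 + 2 = 9*I*√3/11 + 2 = 2 + 9*I*√3/11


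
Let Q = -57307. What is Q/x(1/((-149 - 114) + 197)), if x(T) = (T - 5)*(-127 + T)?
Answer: -249629292/2774773 ≈ -89.964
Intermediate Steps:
x(T) = (-127 + T)*(-5 + T) (x(T) = (-5 + T)*(-127 + T) = (-127 + T)*(-5 + T))
Q/x(1/((-149 - 114) + 197)) = -57307/(635 + (1/((-149 - 114) + 197))² - 132/((-149 - 114) + 197)) = -57307/(635 + (1/(-263 + 197))² - 132/(-263 + 197)) = -57307/(635 + (1/(-66))² - 132/(-66)) = -57307/(635 + (-1/66)² - 132*(-1/66)) = -57307/(635 + 1/4356 + 2) = -57307/2774773/4356 = -57307*4356/2774773 = -249629292/2774773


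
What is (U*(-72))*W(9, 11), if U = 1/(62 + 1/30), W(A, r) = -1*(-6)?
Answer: -12960/1861 ≈ -6.9640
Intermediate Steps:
W(A, r) = 6
U = 30/1861 (U = 1/(62 + 1/30) = 1/(1861/30) = 30/1861 ≈ 0.016120)
(U*(-72))*W(9, 11) = ((30/1861)*(-72))*6 = -2160/1861*6 = -12960/1861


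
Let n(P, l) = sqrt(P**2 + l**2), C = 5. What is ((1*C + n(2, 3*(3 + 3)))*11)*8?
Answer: 440 + 176*sqrt(82) ≈ 2033.7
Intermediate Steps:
((1*C + n(2, 3*(3 + 3)))*11)*8 = ((1*5 + sqrt(2**2 + (3*(3 + 3))**2))*11)*8 = ((5 + sqrt(4 + (3*6)**2))*11)*8 = ((5 + sqrt(4 + 18**2))*11)*8 = ((5 + sqrt(4 + 324))*11)*8 = ((5 + sqrt(328))*11)*8 = ((5 + 2*sqrt(82))*11)*8 = (55 + 22*sqrt(82))*8 = 440 + 176*sqrt(82)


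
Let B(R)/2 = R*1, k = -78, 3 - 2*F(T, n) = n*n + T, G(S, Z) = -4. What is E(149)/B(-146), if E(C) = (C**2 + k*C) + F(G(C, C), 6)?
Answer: -21129/584 ≈ -36.180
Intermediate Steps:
F(T, n) = 3/2 - T/2 - n**2/2 (F(T, n) = 3/2 - (n*n + T)/2 = 3/2 - (n**2 + T)/2 = 3/2 - (T + n**2)/2 = 3/2 + (-T/2 - n**2/2) = 3/2 - T/2 - n**2/2)
E(C) = -29/2 + C**2 - 78*C (E(C) = (C**2 - 78*C) + (3/2 - 1/2*(-4) - 1/2*6**2) = (C**2 - 78*C) + (3/2 + 2 - 1/2*36) = (C**2 - 78*C) + (3/2 + 2 - 18) = (C**2 - 78*C) - 29/2 = -29/2 + C**2 - 78*C)
B(R) = 2*R (B(R) = 2*(R*1) = 2*R)
E(149)/B(-146) = (-29/2 + 149**2 - 78*149)/((2*(-146))) = (-29/2 + 22201 - 11622)/(-292) = (21129/2)*(-1/292) = -21129/584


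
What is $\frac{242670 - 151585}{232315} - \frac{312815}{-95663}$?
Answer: $\frac{16277016216}{4444789969} \approx 3.662$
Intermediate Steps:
$\frac{242670 - 151585}{232315} - \frac{312815}{-95663} = \left(242670 - 151585\right) \frac{1}{232315} - - \frac{312815}{95663} = 91085 \cdot \frac{1}{232315} + \frac{312815}{95663} = \frac{18217}{46463} + \frac{312815}{95663} = \frac{16277016216}{4444789969}$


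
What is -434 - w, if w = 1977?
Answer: -2411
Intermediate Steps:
-434 - w = -434 - 1*1977 = -434 - 1977 = -2411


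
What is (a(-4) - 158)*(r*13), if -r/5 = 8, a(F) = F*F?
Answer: 73840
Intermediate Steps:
a(F) = F**2
r = -40 (r = -5*8 = -40)
(a(-4) - 158)*(r*13) = ((-4)**2 - 158)*(-40*13) = (16 - 158)*(-520) = -142*(-520) = 73840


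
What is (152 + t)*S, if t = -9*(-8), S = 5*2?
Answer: 2240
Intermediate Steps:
S = 10
t = 72
(152 + t)*S = (152 + 72)*10 = 224*10 = 2240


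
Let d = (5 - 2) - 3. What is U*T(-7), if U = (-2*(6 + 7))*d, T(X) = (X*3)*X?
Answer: 0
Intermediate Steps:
T(X) = 3*X² (T(X) = (3*X)*X = 3*X²)
d = 0 (d = 3 - 3 = 0)
U = 0 (U = -2*(6 + 7)*0 = -2*13*0 = -26*0 = 0)
U*T(-7) = 0*(3*(-7)²) = 0*(3*49) = 0*147 = 0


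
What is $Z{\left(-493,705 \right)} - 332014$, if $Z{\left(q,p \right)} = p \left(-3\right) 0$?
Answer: $-332014$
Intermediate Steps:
$Z{\left(q,p \right)} = 0$ ($Z{\left(q,p \right)} = - 3 p 0 = 0$)
$Z{\left(-493,705 \right)} - 332014 = 0 - 332014 = -332014$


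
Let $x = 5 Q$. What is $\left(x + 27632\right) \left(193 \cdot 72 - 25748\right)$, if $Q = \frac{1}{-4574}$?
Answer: $- \frac{748979809538}{2287} \approx -3.2749 \cdot 10^{8}$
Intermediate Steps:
$Q = - \frac{1}{4574} \approx -0.00021863$
$x = - \frac{5}{4574}$ ($x = 5 \left(- \frac{1}{4574}\right) = - \frac{5}{4574} \approx -0.0010931$)
$\left(x + 27632\right) \left(193 \cdot 72 - 25748\right) = \left(- \frac{5}{4574} + 27632\right) \left(193 \cdot 72 - 25748\right) = \frac{126388763 \left(13896 - 25748\right)}{4574} = \frac{126388763}{4574} \left(-11852\right) = - \frac{748979809538}{2287}$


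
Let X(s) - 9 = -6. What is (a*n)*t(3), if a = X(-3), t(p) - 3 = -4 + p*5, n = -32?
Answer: -1344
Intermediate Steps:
X(s) = 3 (X(s) = 9 - 6 = 3)
t(p) = -1 + 5*p (t(p) = 3 + (-4 + p*5) = 3 + (-4 + 5*p) = -1 + 5*p)
a = 3
(a*n)*t(3) = (3*(-32))*(-1 + 5*3) = -96*(-1 + 15) = -96*14 = -1344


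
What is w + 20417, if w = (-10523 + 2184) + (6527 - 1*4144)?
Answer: 14461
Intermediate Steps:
w = -5956 (w = -8339 + (6527 - 4144) = -8339 + 2383 = -5956)
w + 20417 = -5956 + 20417 = 14461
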